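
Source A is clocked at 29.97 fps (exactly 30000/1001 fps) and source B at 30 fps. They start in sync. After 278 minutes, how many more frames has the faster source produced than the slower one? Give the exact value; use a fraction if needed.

278 min = 16680 s.
A emits 30000/1001 × 16680 = 500400000/1001 frames; B emits 30 × 16680 = 500400.
Difference = 500400/1001 frames (≈ 499.9001); B is ahead of A.

500400/1001 frames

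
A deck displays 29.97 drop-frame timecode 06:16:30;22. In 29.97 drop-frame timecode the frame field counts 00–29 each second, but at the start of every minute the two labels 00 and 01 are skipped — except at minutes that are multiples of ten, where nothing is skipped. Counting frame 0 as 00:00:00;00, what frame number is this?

As if non-drop at 30 labels/s: (6 × 3600 + 16 × 60 + 30) × 30 + 22 = 677722.
Minute boundaries passed: 376; those not divisible by 10: 376 − 37 = 339; dropped labels = 2 × 339 = 678.
Actual frame index = 677722 − 678 = 677044.

677044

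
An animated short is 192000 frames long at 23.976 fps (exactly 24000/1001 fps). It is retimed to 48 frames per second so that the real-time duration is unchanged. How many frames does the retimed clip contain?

384384 frames

Target frames = source frames × (target rate / source rate) = 192000 × (48)/(24000/1001) = 192000 × 1001/500 = 384384.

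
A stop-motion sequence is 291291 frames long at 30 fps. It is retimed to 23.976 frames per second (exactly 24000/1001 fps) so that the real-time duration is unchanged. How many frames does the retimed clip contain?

232800 frames

Target frames = source frames × (target rate / source rate) = 291291 × (24000/1001)/(30) = 291291 × 800/1001 = 232800.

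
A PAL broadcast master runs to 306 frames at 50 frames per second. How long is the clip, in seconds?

6.12 seconds

Running time = 306 / (50) = 6.12 s.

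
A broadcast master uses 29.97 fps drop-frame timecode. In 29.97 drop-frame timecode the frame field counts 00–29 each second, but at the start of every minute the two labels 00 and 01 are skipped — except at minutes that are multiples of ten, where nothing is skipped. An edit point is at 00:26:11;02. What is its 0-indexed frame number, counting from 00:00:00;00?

As if non-drop at 30 labels/s: (0 × 3600 + 26 × 60 + 11) × 30 + 2 = 47132.
Minute boundaries passed: 26; those not divisible by 10: 26 − 2 = 24; dropped labels = 2 × 24 = 48.
Actual frame index = 47132 − 48 = 47084.

47084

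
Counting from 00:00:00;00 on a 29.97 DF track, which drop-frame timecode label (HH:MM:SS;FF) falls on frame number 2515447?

23:18:52;05

Ten DF minutes hold 17982 frames, so frame 2515447 lies in block 139 (frames 2499498–2517479) with 15949 frames into that block.
The block's first minute is 1800 frames and the rest 1798 each; 15949 frames reaches minute 8, so 139 × 18 + 8 × 2 = 2518 labels have been skipped so far.
Adding those back, label number 2515447 + 2518 = 2517965 at 30 labels/s is 83932 s + 5 f = 23 h 18 min 52 s frame 5, i.e. 23:18:52;05.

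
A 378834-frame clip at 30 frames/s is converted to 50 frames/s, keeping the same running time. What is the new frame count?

631390 frames

Frames at target rate = 378834 × (50) / (30) = 631390.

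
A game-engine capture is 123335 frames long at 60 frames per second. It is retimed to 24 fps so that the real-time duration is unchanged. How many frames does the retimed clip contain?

49334 frames

Target frames = source frames × (target rate / source rate) = 123335 × (24)/(60) = 123335 × 2/5 = 49334.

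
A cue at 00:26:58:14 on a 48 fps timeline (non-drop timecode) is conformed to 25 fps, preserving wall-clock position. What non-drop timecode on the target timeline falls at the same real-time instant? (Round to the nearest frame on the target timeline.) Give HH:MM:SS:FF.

00:26:58:07

Source frame index: (0×3600 + 26×60 + 58) × 48 + 14 = 77678.
Real time: 77678 / (48) = 38839/24 s.
Target frame: (38839/24) × (25) = 970975/24 ≈ 40457.292 → 40457.
At 25 labels/s: frame 40457 → 00:26:58:07.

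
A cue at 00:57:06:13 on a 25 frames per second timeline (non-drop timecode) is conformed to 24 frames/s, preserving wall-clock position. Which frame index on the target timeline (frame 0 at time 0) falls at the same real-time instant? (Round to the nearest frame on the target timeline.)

Source frame index: (0×3600 + 57×60 + 6) × 25 + 13 = 85663.
Real time: 85663 / (25) = 85663/25 s.
Target frame: (85663/25) × (24) = 2055912/25 ≈ 82236.480 → 82236.

frame 82236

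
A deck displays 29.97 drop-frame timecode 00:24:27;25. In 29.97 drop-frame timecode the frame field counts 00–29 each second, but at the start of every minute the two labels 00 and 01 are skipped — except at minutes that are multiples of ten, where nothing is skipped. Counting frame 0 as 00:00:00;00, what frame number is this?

43991

Complete 10-minute blocks: 2, each 17982 frames → 35964.
Remaining 4 whole minutes in the current block: 1800 + 3 × 1798 = 7194 frames.
Within the current minute: 27 × 30 + 25 − 2 = 833 (labels ;00/;01 skipped at this minute). Total = 35964 + 7194 + 833 = 43991.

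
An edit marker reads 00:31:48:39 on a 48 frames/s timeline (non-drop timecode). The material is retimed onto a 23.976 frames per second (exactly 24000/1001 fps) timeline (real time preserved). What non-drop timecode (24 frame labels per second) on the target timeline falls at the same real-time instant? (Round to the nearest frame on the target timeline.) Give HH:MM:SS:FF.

00:31:46:22

Source frame index: (0×3600 + 31×60 + 48) × 48 + 39 = 91623.
Real time: 91623 / (48) = 30541/16 s.
Target frame: (30541/16) × (24000/1001) = 6544500/143 ≈ 45765.734 → 45766.
At 24 labels/s: frame 45766 → 00:31:46:22.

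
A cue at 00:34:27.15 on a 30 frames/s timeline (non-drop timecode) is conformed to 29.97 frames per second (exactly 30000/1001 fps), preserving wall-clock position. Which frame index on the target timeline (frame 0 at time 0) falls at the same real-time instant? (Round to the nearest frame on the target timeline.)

Source frame index: (0×3600 + 34×60 + 27) × 30 + 15 = 62025.
Real time: 62025 / (30) = 4135/2 s.
Target frame: (4135/2) × (30000/1001) = 62025000/1001 ≈ 61963.037 → 61963.

frame 61963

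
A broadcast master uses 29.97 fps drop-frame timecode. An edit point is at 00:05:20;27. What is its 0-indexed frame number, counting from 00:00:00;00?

9617

As if non-drop at 30 labels/s: (0 × 3600 + 5 × 60 + 20) × 30 + 27 = 9627.
Minute boundaries passed: 5; those not divisible by 10: 5 − 0 = 5; dropped labels = 2 × 5 = 10.
Actual frame index = 9627 − 10 = 9617.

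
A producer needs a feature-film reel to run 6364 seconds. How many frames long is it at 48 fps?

Frames = 6364 × 48 = 305472.

305472 frames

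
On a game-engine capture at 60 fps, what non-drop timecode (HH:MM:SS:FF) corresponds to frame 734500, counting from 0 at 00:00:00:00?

734500 ÷ 60 = 12241 full seconds, remainder 40 frames.
12241 s = 3 h 24 min 1 s.
Timecode: 03:24:01:40.

03:24:01:40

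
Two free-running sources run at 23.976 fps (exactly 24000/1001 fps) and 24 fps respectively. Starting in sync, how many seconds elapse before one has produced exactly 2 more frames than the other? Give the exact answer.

The gap grows by |24 − 24000/1001| = 24/1001 frames per second.
Time for a 2-frame gap: 2 ÷ (24/1001) = 1001/12 s.

1001/12 seconds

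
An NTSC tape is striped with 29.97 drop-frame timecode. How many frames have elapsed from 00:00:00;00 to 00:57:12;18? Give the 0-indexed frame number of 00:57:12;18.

As if non-drop at 30 labels/s: (0 × 3600 + 57 × 60 + 12) × 30 + 18 = 102978.
Minute boundaries passed: 57; those not divisible by 10: 57 − 5 = 52; dropped labels = 2 × 52 = 104.
Actual frame index = 102978 − 104 = 102874.

102874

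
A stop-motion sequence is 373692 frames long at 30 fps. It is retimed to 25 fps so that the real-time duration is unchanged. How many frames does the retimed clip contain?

Target frames = source frames × (target rate / source rate) = 373692 × (25)/(30) = 373692 × 5/6 = 311410.

311410 frames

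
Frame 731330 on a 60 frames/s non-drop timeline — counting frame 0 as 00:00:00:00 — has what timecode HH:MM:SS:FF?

731330 ÷ 60 = 12188 full seconds, remainder 50 frames.
12188 s = 3 h 23 min 8 s.
Timecode: 03:23:08:50.

03:23:08:50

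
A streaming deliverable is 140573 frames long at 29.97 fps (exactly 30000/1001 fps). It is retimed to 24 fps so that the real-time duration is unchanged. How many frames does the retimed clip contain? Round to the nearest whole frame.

112571 frames

Frames at target rate = 140573 × (24) / (30000/1001) = 140713573/1250 ≈ 112570.858.
Nearest whole frame: 112571.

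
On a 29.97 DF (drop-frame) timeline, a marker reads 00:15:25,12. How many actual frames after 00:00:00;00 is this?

Complete 10-minute blocks: 1, each 17982 frames → 17982.
Remaining 5 whole minutes in the current block: 1800 + 4 × 1798 = 8992 frames.
Within the current minute: 25 × 30 + 12 − 2 = 760 (labels ;00/;01 skipped at this minute). Total = 17982 + 8992 + 760 = 27734.

27734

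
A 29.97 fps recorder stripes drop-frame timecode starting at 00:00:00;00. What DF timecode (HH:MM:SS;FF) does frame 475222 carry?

Ten DF minutes hold 17982 frames, so frame 475222 lies in block 26 (frames 467532–485513) with 7690 frames into that block.
The block's first minute is 1800 frames and the rest 1798 each; 7690 frames reaches minute 4, so 26 × 18 + 4 × 2 = 476 labels have been skipped so far.
Adding those back, label number 475222 + 476 = 475698 at 30 labels/s is 15856 s + 18 f = 4 h 24 min 16 s frame 18, i.e. 04:24:16;18.

04:24:16;18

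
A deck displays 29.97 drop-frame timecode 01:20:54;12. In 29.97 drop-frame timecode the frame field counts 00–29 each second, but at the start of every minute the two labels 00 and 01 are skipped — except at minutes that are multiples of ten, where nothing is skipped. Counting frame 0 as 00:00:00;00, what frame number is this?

145488

Complete 10-minute blocks: 8, each 17982 frames → 143856.
Remaining 0 whole minutes in the current block: 0 frames.
Within the current minute: 54 × 30 + 12 = 1632. Total = 143856 + 0 + 1632 = 145488.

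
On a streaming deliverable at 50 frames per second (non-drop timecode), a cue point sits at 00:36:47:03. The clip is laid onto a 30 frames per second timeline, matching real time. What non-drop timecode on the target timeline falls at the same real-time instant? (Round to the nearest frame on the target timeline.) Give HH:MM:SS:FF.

Source frame index: (0×3600 + 36×60 + 47) × 50 + 3 = 110353.
Real time: 110353 / (50) = 110353/50 s.
Target frame: (110353/50) × (30) = 331059/5 ≈ 66211.800 → 66212.
At 30 labels/s: frame 66212 → 00:36:47:02.

00:36:47:02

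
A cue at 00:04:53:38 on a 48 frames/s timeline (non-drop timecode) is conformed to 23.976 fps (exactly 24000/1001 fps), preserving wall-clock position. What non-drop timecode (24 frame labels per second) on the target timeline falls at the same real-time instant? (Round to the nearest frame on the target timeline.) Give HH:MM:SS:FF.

Source frame index: (0×3600 + 4×60 + 53) × 48 + 38 = 14102.
Real time: 14102 / (48) = 7051/24 s.
Target frame: (7051/24) × (24000/1001) = 641000/91 ≈ 7043.956 → 7044.
At 24 labels/s: frame 7044 → 00:04:53:12.

00:04:53:12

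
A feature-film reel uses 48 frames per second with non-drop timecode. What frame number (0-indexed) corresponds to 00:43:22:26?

Total seconds to the label: (0 × 3600 + 43 × 60 + 22) = 2602.
Frame index = 2602 × 48 + 26 = 124922.

frame 124922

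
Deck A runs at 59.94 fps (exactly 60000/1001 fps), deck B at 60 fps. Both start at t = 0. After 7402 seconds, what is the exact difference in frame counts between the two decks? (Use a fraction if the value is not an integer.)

A emits 60000/1001 × 7402 = 444120000/1001 frames; B emits 60 × 7402 = 444120.
Difference = 444120/1001 frames (≈ 443.6763); B is ahead of A.

444120/1001 frames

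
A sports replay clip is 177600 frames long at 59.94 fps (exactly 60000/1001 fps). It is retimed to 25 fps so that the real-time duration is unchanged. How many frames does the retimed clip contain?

74074 frames

Target frames = source frames × (target rate / source rate) = 177600 × (25)/(60000/1001) = 177600 × 1001/2400 = 74074.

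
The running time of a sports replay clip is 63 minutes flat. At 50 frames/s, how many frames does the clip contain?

189000 frames

63 min = 3780 s.
Frames = 3780 × 50 = 189000.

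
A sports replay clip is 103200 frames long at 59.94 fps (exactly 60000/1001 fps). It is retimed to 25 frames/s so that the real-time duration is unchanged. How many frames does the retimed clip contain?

Target frames = source frames × (target rate / source rate) = 103200 × (25)/(60000/1001) = 103200 × 1001/2400 = 43043.

43043 frames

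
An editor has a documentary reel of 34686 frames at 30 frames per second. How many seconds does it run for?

1156.2 seconds

Running time = 34686 / (30) = 1156.2 s.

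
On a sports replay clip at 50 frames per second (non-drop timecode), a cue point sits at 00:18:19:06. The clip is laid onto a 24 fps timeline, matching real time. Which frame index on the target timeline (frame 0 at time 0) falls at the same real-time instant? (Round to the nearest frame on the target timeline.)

Source frame index: (0×3600 + 18×60 + 19) × 50 + 6 = 54956.
Real time: 54956 / (50) = 27478/25 s.
Target frame: (27478/25) × (24) = 659472/25 ≈ 26378.880 → 26379.

frame 26379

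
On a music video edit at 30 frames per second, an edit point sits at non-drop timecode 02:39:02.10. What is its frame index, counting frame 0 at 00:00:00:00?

frame 286270

Total seconds to the label: (2 × 3600 + 39 × 60 + 2) = 9542.
Frame index = 9542 × 30 + 10 = 286270.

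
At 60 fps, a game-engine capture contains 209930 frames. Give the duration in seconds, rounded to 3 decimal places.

Running time = 209930 × 1/60 = 20993/6 s ≈ 3498.833 s.

3498.833 seconds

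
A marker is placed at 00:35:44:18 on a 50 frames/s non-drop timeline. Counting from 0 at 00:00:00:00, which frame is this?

frame 107218

Total seconds to the label: (0 × 3600 + 35 × 60 + 44) = 2144.
Frame index = 2144 × 50 + 18 = 107218.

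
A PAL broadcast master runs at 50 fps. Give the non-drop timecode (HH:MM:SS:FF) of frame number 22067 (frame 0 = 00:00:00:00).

00:07:21:17

22067 ÷ 50 = 441 full seconds, remainder 17 frames.
441 s = 0 h 7 min 21 s.
Timecode: 00:07:21:17.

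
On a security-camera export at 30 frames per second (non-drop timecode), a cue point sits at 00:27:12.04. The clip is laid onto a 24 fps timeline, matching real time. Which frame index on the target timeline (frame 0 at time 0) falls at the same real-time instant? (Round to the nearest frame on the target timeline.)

frame 39171

Source frame index: (0×3600 + 27×60 + 12) × 30 + 4 = 48964.
Real time: 48964 / (30) = 24482/15 s.
Target frame: (24482/15) × (24) = 195856/5 ≈ 39171.200 → 39171.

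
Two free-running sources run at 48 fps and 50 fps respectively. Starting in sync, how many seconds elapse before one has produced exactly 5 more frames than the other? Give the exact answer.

The gap grows by |50 − 48| = 2 frames per second.
Time for a 5-frame gap: 5 ÷ (2) = 2.5 s.

2.5 seconds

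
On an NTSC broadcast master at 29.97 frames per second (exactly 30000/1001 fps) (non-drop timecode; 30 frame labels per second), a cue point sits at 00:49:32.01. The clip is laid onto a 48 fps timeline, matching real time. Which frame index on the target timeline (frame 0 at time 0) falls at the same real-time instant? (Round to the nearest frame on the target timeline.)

Source frame index: (0×3600 + 49×60 + 32) × 30 + 1 = 89161.
Real time: 89161 / (30000/1001) = 89250161/30000 s.
Target frame: (89250161/30000) × (48) = 89250161/625 ≈ 142800.258 → 142800.

frame 142800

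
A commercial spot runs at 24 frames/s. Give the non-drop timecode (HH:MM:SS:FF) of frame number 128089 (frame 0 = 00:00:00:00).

01:28:57:01

128089 ÷ 24 = 5337 full seconds, remainder 1 frame.
5337 s = 1 h 28 min 57 s.
Timecode: 01:28:57:01.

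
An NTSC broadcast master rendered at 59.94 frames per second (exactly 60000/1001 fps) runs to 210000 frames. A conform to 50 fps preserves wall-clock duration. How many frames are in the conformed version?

175175 frames

Target frames = source frames × (target rate / source rate) = 210000 × (50)/(60000/1001) = 210000 × 1001/1200 = 175175.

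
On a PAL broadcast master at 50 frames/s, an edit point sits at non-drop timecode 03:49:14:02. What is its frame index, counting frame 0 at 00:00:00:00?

Total seconds to the label: (3 × 3600 + 49 × 60 + 14) = 13754.
Frame index = 13754 × 50 + 2 = 687702.

687702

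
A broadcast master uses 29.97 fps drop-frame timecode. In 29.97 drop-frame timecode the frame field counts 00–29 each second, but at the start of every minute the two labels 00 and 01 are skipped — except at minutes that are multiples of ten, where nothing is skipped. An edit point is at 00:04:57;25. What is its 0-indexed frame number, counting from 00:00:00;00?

Complete 10-minute blocks: 0, each 17982 frames → 0.
Remaining 4 whole minutes in the current block: 1800 + 3 × 1798 = 7194 frames.
Within the current minute: 57 × 30 + 25 − 2 = 1733 (labels ;00/;01 skipped at this minute). Total = 0 + 7194 + 1733 = 8927.

8927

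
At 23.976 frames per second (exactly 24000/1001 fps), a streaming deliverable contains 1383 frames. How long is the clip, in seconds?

Running time = 1383 / (24000/1001) = 57.682625 s.

57.682625 seconds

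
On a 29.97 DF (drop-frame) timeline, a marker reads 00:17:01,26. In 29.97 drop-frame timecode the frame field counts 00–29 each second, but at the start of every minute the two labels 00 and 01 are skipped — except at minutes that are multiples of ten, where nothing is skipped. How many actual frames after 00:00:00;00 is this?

Complete 10-minute blocks: 1, each 17982 frames → 17982.
Remaining 7 whole minutes in the current block: 1800 + 6 × 1798 = 12588 frames.
Within the current minute: 1 × 30 + 26 − 2 = 54 (labels ;00/;01 skipped at this minute). Total = 17982 + 12588 + 54 = 30624.

30624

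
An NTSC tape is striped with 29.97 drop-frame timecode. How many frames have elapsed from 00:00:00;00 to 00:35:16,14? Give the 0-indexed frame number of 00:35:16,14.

Complete 10-minute blocks: 3, each 17982 frames → 53946.
Remaining 5 whole minutes in the current block: 1800 + 4 × 1798 = 8992 frames.
Within the current minute: 16 × 30 + 14 − 2 = 492 (labels ;00/;01 skipped at this minute). Total = 53946 + 8992 + 492 = 63430.

63430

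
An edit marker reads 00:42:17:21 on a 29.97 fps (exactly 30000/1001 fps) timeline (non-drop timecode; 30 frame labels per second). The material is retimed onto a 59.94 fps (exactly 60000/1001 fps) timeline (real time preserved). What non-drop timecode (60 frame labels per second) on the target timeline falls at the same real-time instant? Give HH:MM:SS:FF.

Source frame index: (0×3600 + 42×60 + 17) × 30 + 21 = 76131.
Real time: 76131 / (30000/1001) = 25402377/10000 s.
Target frame: (25402377/10000) × (60000/1001) = 152262.
At 60 labels/s: frame 152262 → 00:42:17:42.

00:42:17:42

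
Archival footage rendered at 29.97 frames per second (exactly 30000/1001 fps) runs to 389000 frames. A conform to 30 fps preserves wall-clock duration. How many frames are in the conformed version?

Target frames = source frames × (target rate / source rate) = 389000 × (30)/(30000/1001) = 389000 × 1001/1000 = 389389.

389389 frames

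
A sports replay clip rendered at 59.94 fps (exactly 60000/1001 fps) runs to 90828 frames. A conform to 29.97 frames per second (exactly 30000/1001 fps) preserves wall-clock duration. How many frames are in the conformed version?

Target frames = source frames × (target rate / source rate) = 90828 × (30000/1001)/(60000/1001) = 90828 × 1/2 = 45414.

45414 frames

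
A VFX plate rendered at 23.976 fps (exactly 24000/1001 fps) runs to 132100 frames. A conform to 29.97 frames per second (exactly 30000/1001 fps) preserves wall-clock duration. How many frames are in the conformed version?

Frames at target rate = 132100 × (30000/1001) / (24000/1001) = 165125.

165125 frames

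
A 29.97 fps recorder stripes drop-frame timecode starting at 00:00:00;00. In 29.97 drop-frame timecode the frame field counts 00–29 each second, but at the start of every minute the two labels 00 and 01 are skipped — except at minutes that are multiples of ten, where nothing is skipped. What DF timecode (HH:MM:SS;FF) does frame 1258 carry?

00:00:41;28

Ten DF minutes hold 17982 frames, so frame 1258 lies in block 0 (frames 0–17981) with 1258 frames into that block.
The block's first minute is 1800 frames and the rest 1798 each; 1258 frames reaches minute 0, so 0 × 18 + 0 × 2 = 0 labels have been skipped so far.
Adding those back, label number 1258 + 0 = 1258 at 30 labels/s is 41 s + 28 f = 0 h 0 min 41 s frame 28, i.e. 00:00:41;28.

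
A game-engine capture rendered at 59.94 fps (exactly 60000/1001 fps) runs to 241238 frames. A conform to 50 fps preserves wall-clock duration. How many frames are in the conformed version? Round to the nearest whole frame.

Frames at target rate = 241238 × (50) / (60000/1001) = 120739619/600 ≈ 201232.698.
Nearest whole frame: 201233.

201233 frames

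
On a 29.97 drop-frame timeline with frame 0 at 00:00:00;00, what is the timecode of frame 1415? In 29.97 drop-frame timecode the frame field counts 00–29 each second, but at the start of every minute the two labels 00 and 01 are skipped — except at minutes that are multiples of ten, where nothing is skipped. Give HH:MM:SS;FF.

00:00:47;05

Ten DF minutes hold 17982 frames, so frame 1415 lies in block 0 (frames 0–17981) with 1415 frames into that block.
The block's first minute is 1800 frames and the rest 1798 each; 1415 frames reaches minute 0, so 0 × 18 + 0 × 2 = 0 labels have been skipped so far.
Adding those back, label number 1415 + 0 = 1415 at 30 labels/s is 47 s + 5 f = 0 h 0 min 47 s frame 5, i.e. 00:00:47;05.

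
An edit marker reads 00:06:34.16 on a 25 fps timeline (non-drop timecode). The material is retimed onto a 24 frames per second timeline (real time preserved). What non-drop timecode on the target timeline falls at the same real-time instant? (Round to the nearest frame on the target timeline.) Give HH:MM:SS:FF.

00:06:34:15

Source frame index: (0×3600 + 6×60 + 34) × 25 + 16 = 9866.
Real time: 9866 / (25) = 9866/25 s.
Target frame: (9866/25) × (24) = 236784/25 ≈ 9471.360 → 9471.
At 24 labels/s: frame 9471 → 00:06:34:15.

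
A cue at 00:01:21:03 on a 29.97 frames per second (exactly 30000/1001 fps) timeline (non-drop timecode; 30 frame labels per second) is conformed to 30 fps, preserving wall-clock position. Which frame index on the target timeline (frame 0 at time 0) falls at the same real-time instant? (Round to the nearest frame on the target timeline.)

Source frame index: (0×3600 + 1×60 + 21) × 30 + 3 = 2433.
Real time: 2433 / (30000/1001) = 811811/10000 s.
Target frame: (811811/10000) × (30) = 2435433/1000 ≈ 2435.433 → 2435.

frame 2435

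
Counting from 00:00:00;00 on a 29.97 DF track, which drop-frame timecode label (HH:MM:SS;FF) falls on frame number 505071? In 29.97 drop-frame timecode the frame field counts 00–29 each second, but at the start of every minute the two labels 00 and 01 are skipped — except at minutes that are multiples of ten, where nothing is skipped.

Ten DF minutes hold 17982 frames, so frame 505071 lies in block 28 (frames 503496–521477) with 1575 frames into that block.
The block's first minute is 1800 frames and the rest 1798 each; 1575 frames reaches minute 0, so 28 × 18 + 0 × 2 = 504 labels have been skipped so far.
Adding those back, label number 505071 + 504 = 505575 at 30 labels/s is 16852 s + 15 f = 4 h 40 min 52 s frame 15, i.e. 04:40:52;15.

04:40:52;15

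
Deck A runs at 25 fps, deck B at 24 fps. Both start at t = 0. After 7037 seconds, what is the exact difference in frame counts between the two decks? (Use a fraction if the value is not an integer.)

7037 frames

A emits 25 × 7037 = 175925 frames; B emits 24 × 7037 = 168888.
Difference = 7037 frames; B is behind A.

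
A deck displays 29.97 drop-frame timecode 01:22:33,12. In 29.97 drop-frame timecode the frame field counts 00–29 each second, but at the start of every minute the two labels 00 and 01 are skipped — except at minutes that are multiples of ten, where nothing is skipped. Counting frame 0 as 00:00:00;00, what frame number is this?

Complete 10-minute blocks: 8, each 17982 frames → 143856.
Remaining 2 whole minutes in the current block: 1800 + 1 × 1798 = 3598 frames.
Within the current minute: 33 × 30 + 12 − 2 = 1000 (labels ;00/;01 skipped at this minute). Total = 143856 + 3598 + 1000 = 148454.

148454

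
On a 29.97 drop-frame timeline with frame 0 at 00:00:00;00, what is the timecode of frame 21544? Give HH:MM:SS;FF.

00:11:58;24

Each 10-minute DF block holds 10 × 60 × 30 − 9 × 2 = 17982 frames. 21544 ÷ 17982 → 1 full block, remainder 3562.
Within the partial block the first minute is 1800 frames and each further minute 1798, so 1 further minute boundary passed. Total skipped labels = 18 × 1 + 2 × 1 = 20.
Non-drop label index = 21544 + 20 = 21564; at 30 labels/s that is 00:11:58:24, i.e. DF 00:11:58;24.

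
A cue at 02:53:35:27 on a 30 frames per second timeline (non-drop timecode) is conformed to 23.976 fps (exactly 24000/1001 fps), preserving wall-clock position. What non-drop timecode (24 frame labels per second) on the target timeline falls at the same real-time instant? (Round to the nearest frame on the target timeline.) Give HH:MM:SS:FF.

02:53:25:12

Source frame index: (2×3600 + 53×60 + 35) × 30 + 27 = 312477.
Real time: 312477 / (30) = 104159/10 s.
Target frame: (104159/10) × (24000/1001) = 22725600/91 ≈ 249731.868 → 249732.
At 24 labels/s: frame 249732 → 02:53:25:12.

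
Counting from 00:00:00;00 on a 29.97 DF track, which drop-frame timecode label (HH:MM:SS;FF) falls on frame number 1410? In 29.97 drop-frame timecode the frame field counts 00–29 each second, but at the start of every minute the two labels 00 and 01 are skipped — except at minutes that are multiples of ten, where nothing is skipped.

Each 10-minute DF block holds 10 × 60 × 30 − 9 × 2 = 17982 frames. 1410 ÷ 17982 → 0 full blocks, remainder 1410.
Within the partial block the first minute is 1800 frames and each further minute 1798, so 0 further minute boundaries passed. Total skipped labels = 18 × 0 + 2 × 0 = 0.
Non-drop label index = 1410 + 0 = 1410; at 30 labels/s that is 00:00:47:00, i.e. DF 00:00:47;00.

00:00:47;00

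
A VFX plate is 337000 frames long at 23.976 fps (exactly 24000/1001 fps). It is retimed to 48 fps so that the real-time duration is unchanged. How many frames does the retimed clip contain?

674674 frames

Target frames = source frames × (target rate / source rate) = 337000 × (48)/(24000/1001) = 337000 × 1001/500 = 674674.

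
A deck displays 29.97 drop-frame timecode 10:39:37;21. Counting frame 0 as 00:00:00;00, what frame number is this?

1150179

Complete 10-minute blocks: 63, each 17982 frames → 1132866.
Remaining 9 whole minutes in the current block: 1800 + 8 × 1798 = 16184 frames.
Within the current minute: 37 × 30 + 21 − 2 = 1129 (labels ;00/;01 skipped at this minute). Total = 1132866 + 16184 + 1129 = 1150179.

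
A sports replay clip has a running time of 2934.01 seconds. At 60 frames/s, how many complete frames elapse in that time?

Frames = 2934.01 × 60 = 880203/5 ≈ 176040.6000.
Complete frames: 176040.

176040 frames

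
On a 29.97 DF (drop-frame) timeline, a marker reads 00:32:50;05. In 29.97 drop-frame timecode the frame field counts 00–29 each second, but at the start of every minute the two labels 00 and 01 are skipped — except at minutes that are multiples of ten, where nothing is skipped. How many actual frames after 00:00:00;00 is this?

59047

As if non-drop at 30 labels/s: (0 × 3600 + 32 × 60 + 50) × 30 + 5 = 59105.
Minute boundaries passed: 32; those not divisible by 10: 32 − 3 = 29; dropped labels = 2 × 29 = 58.
Actual frame index = 59105 − 58 = 59047.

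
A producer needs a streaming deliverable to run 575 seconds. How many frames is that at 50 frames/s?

28750 frames

Frames = 575 × 50 = 28750.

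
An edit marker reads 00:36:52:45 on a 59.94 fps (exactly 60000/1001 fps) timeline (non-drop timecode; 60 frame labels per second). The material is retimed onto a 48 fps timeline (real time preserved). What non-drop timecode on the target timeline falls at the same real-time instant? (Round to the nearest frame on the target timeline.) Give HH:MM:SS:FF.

Source frame index: (0×3600 + 36×60 + 52) × 60 + 45 = 132765.
Real time: 132765 / (60000/1001) = 8859851/4000 s.
Target frame: (8859851/4000) × (48) = 26579553/250 ≈ 106318.212 → 106318.
At 48 labels/s: frame 106318 → 00:36:54:46.

00:36:54:46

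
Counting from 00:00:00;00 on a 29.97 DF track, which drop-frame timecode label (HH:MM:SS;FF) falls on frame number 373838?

Ten DF minutes hold 17982 frames, so frame 373838 lies in block 20 (frames 359640–377621) with 14198 frames into that block.
The block's first minute is 1800 frames and the rest 1798 each; 14198 frames reaches minute 7, so 20 × 18 + 7 × 2 = 374 labels have been skipped so far.
Adding those back, label number 373838 + 374 = 374212 at 30 labels/s is 12473 s + 22 f = 3 h 27 min 53 s frame 22, i.e. 03:27:53;22.

03:27:53;22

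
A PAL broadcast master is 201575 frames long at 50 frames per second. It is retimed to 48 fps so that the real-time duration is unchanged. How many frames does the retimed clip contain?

Target frames = source frames × (target rate / source rate) = 201575 × (48)/(50) = 201575 × 24/25 = 193512.

193512 frames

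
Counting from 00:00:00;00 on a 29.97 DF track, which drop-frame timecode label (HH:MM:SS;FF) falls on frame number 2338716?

Ten DF minutes hold 17982 frames, so frame 2338716 lies in block 130 (frames 2337660–2355641) with 1056 frames into that block.
The block's first minute is 1800 frames and the rest 1798 each; 1056 frames reaches minute 0, so 130 × 18 + 0 × 2 = 2340 labels have been skipped so far.
Adding those back, label number 2338716 + 2340 = 2341056 at 30 labels/s is 78035 s + 6 f = 21 h 40 min 35 s frame 6, i.e. 21:40:35;06.

21:40:35;06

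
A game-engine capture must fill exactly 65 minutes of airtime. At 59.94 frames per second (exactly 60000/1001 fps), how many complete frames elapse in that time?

65 min = 3900 s.
Frames = 3900 × 60000/1001 = 18000000/77 ≈ 233766.2338.
Complete frames: 233766.

233766 frames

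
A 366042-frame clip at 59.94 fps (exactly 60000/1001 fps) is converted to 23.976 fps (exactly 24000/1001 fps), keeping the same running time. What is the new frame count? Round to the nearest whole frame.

146417 frames

Frames at target rate = 366042 × (24000/1001) / (60000/1001) = 732084/5 ≈ 146416.800.
Nearest whole frame: 146417.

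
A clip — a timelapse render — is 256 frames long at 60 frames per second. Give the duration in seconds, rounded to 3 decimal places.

Running time = 256 × 1/60 = 64/15 s ≈ 4.267 s.

4.267 seconds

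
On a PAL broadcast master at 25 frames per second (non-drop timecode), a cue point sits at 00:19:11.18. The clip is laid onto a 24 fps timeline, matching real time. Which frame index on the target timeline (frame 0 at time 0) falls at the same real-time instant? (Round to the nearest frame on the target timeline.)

frame 27641

Source frame index: (0×3600 + 19×60 + 11) × 25 + 18 = 28793.
Real time: 28793 / (25) = 28793/25 s.
Target frame: (28793/25) × (24) = 691032/25 ≈ 27641.280 → 27641.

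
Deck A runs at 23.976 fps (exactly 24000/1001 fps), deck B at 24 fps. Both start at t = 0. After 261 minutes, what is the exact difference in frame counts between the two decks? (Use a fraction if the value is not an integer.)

375840/1001 frames

261 min = 15660 s.
A emits 24000/1001 × 15660 = 375840000/1001 frames; B emits 24 × 15660 = 375840.
Difference = 375840/1001 frames (≈ 375.4645); B is ahead of A.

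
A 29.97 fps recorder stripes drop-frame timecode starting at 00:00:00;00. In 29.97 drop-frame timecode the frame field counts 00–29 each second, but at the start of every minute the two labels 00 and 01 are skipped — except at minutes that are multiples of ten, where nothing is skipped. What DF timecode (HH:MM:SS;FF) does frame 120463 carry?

01:06:59;13

Ten DF minutes hold 17982 frames, so frame 120463 lies in block 6 (frames 107892–125873) with 12571 frames into that block.
The block's first minute is 1800 frames and the rest 1798 each; 12571 frames reaches minute 6, so 6 × 18 + 6 × 2 = 120 labels have been skipped so far.
Adding those back, label number 120463 + 120 = 120583 at 30 labels/s is 4019 s + 13 f = 1 h 6 min 59 s frame 13, i.e. 01:06:59;13.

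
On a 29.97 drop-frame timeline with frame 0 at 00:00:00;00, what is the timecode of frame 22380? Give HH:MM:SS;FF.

Each 10-minute DF block holds 10 × 60 × 30 − 9 × 2 = 17982 frames. 22380 ÷ 17982 → 1 full block, remainder 4398.
Within the partial block the first minute is 1800 frames and each further minute 1798, so 2 further minute boundaries passed. Total skipped labels = 18 × 1 + 2 × 2 = 22.
Non-drop label index = 22380 + 22 = 22402; at 30 labels/s that is 00:12:26:22, i.e. DF 00:12:26;22.

00:12:26;22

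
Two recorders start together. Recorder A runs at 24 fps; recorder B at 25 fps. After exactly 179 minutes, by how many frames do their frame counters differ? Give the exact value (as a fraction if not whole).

10740 frames

179 min = 10740 s.
A emits 24 × 10740 = 257760 frames; B emits 25 × 10740 = 268500.
Difference = 10740 frames; B is ahead of A.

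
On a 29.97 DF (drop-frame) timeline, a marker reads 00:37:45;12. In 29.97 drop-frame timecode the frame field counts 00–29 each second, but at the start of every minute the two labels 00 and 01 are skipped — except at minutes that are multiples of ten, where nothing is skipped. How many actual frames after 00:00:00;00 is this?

67894

As if non-drop at 30 labels/s: (0 × 3600 + 37 × 60 + 45) × 30 + 12 = 67962.
Minute boundaries passed: 37; those not divisible by 10: 37 − 3 = 34; dropped labels = 2 × 34 = 68.
Actual frame index = 67962 − 68 = 67894.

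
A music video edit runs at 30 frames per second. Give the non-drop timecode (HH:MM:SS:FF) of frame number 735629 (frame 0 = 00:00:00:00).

735629 ÷ 30 = 24520 full seconds, remainder 29 frames.
24520 s = 6 h 48 min 40 s.
Timecode: 06:48:40:29.

06:48:40:29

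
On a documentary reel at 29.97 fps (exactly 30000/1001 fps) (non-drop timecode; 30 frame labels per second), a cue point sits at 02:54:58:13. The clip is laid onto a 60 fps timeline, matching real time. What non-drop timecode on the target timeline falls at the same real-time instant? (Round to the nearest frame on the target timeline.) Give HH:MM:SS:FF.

02:55:08:56

Source frame index: (2×3600 + 54×60 + 58) × 30 + 13 = 314953.
Real time: 314953 / (30000/1001) = 315267953/30000 s.
Target frame: (315267953/30000) × (60) = 315267953/500 ≈ 630535.906 → 630536.
At 60 labels/s: frame 630536 → 02:55:08:56.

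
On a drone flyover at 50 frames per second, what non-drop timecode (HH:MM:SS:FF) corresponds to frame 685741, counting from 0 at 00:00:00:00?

03:48:34:41

685741 ÷ 50 = 13714 full seconds, remainder 41 frames.
13714 s = 3 h 48 min 34 s.
Timecode: 03:48:34:41.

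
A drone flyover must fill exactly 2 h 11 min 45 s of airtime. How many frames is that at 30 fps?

237150 frames

2 h 11 min 45 s = 7905 s.
Frames = 7905 × 30 = 237150.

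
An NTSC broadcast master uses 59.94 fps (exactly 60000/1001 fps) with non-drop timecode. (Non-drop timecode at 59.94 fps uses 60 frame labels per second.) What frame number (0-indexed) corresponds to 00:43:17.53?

155873

Total seconds to the label: (0 × 3600 + 43 × 60 + 17) = 2597.
Frame index = 2597 × 60 + 53 = 155873.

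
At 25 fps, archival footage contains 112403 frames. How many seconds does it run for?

Running time = 112403 / (25) = 4496.12 s.

4496.12 seconds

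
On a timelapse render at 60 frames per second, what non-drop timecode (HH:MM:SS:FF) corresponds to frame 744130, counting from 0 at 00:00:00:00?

744130 ÷ 60 = 12402 full seconds, remainder 10 frames.
12402 s = 3 h 26 min 42 s.
Timecode: 03:26:42:10.

03:26:42:10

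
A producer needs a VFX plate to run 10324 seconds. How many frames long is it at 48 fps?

Frames = 10324 × 48 = 495552.

495552 frames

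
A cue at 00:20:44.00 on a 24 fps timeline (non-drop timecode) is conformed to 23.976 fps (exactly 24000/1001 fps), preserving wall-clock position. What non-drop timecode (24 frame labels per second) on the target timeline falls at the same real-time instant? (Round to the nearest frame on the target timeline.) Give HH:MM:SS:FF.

00:20:42:18

Source frame index: (0×3600 + 20×60 + 44) × 24 + 0 = 29856.
Real time: 29856 / (24) = 1244 s.
Target frame: (1244) × (24000/1001) = 29856000/1001 ≈ 29826.174 → 29826.
At 24 labels/s: frame 29826 → 00:20:42:18.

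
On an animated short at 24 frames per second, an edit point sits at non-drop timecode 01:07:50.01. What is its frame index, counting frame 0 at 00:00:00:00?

Total seconds to the label: (1 × 3600 + 7 × 60 + 50) = 4070.
Frame index = 4070 × 24 + 1 = 97681.

frame 97681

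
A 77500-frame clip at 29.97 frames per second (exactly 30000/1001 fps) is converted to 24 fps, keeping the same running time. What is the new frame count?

62062 frames

Target frames = source frames × (target rate / source rate) = 77500 × (24)/(30000/1001) = 77500 × 1001/1250 = 62062.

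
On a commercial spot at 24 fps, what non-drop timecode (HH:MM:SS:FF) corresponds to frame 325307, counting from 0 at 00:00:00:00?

325307 ÷ 24 = 13554 full seconds, remainder 11 frames.
13554 s = 3 h 45 min 54 s.
Timecode: 03:45:54:11.

03:45:54:11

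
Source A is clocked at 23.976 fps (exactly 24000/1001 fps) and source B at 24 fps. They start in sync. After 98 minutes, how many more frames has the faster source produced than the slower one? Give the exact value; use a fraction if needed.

20160/143 frames

98 min = 5880 s.
A emits 24000/1001 × 5880 = 20160000/143 frames; B emits 24 × 5880 = 141120.
Difference = 20160/143 frames (≈ 140.9790); B is ahead of A.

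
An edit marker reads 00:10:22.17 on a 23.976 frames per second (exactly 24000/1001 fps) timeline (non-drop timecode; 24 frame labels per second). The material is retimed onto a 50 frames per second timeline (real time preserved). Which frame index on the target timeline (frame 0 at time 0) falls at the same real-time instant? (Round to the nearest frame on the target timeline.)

Source frame index: (0×3600 + 10×60 + 22) × 24 + 17 = 14945.
Real time: 14945 / (24000/1001) = 2991989/4800 s.
Target frame: (2991989/4800) × (50) = 2991989/96 ≈ 31166.552 → 31167.

frame 31167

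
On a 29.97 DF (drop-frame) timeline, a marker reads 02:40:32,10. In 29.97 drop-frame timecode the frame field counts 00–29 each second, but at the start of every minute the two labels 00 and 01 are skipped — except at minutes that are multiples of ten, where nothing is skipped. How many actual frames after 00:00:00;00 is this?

288682

Complete 10-minute blocks: 16, each 17982 frames → 287712.
Remaining 0 whole minutes in the current block: 0 frames.
Within the current minute: 32 × 30 + 10 = 970. Total = 287712 + 0 + 970 = 288682.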